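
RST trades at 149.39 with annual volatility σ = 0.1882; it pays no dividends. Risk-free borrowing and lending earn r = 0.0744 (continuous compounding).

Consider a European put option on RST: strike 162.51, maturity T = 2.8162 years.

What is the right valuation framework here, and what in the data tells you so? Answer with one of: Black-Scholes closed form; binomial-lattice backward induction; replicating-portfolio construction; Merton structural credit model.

Key observation: a European claim on RST (strike 162.51) — a lognormal (GBM) underlying with constant rate and volatility — has an exact closed-form value; no lattice or capital structure is involved.

framework: Black-Scholes closed form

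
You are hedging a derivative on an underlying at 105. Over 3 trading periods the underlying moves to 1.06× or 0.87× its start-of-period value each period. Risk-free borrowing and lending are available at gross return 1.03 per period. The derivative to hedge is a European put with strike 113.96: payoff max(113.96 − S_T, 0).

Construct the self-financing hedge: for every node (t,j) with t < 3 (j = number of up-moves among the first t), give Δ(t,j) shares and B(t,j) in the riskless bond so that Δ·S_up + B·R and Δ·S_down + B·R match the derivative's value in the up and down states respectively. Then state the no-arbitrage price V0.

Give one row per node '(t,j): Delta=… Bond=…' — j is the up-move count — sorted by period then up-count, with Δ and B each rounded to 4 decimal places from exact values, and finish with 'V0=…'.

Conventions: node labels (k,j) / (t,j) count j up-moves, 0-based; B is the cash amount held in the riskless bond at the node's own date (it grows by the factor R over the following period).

Since d<R<u, set p* = (R−d)/(u−d) = 0.8421; price each node as the discounted p*-expectation of its children.
Expiry values: V(3,0)=44.8172, V(3,1)=29.7170, V(3,2)=11.3191, V(3,3)=0.0000
  t=2,j=0: stock 79.4745 → up 84.2430 (V=29.7170), down 69.1428 (V=44.8172). Price 31.1663; hedge Δ=-1.0000, bond B=110.6408.
  t=2,j=1: stock 96.8310 → up 102.6409 (V=11.3191), down 84.2430 (V=29.7170). Price 13.8098; hedge Δ=-1.0000, bond B=110.6408.
  t=2,j=2: stock 117.9780 → up 125.0567 (V=0.0000), down 102.6409 (V=11.3191). Price 1.7352; hedge Δ=-0.5050, bond B=61.3096.
  t=1,j=0: stock 91.3500 → up 96.8310 (V=13.8098), down 79.4745 (V=31.1663). Price 16.0682; hedge Δ=-1.0000, bond B=107.4182.
  t=1,j=1: stock 111.3000 → up 117.9780 (V=1.7352), down 96.8310 (V=13.8098). Price 3.5356; hedge Δ=-0.5710, bond B=67.0861.
  t=0,j=0: stock 105.0000 → up 111.3000 (V=3.5356), down 91.3500 (V=16.0682). Price 5.3538; hedge Δ=-0.6282, bond B=71.3149.
As a check, the time-0 holding Δ(0,0)·S0 + B(0,0) comes to 5.3538 — exactly V0.

(0,0): Delta=-0.6282 Bond=71.3149
(1,0): Delta=-1.0000 Bond=107.4182
(1,1): Delta=-0.5710 Bond=67.0861
(2,0): Delta=-1.0000 Bond=110.6408
(2,1): Delta=-1.0000 Bond=110.6408
(2,2): Delta=-0.5050 Bond=61.3096
V0=5.3538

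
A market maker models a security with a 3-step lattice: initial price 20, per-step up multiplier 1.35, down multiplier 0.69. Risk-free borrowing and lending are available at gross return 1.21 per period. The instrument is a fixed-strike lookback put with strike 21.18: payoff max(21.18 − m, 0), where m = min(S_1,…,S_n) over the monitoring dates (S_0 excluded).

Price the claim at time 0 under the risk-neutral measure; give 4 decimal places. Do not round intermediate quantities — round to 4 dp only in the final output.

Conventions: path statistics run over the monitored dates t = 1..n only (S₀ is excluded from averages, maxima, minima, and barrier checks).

Under the martingale measure an up-move has probability p* = 0.7879; value the claim as the probability-weighted average of per-path payoffs, discounted 3 periods at R = 1.21.
Enumerate all 2^3 = 8 price paths (U = up ×1.35, D = down ×0.69); each path with k up-moves has probability p*^k·(1−p*)^(3−k).
DDD: m=6.5702, payoff=14.6098, prob=0.009544
UDD: m=12.8547, payoff=8.3253, prob=0.035451
DUD: m=12.8547, payoff=8.3253, prob=0.035451
UUD: m=25.1505, payoff=0.0000, prob=0.131675
DDU: m=9.5220, payoff=11.6580, prob=0.035451
UDU: m=18.6300, payoff=2.5500, prob=0.131675
DUU: m=13.8000, payoff=7.3800, prob=0.131675
UUU: m=27.0000, payoff=0.0000, prob=0.489078
Price = Σ prob·payoff / R^3 = 2.450541 / 1.771561 = 1.3833

price = 1.3833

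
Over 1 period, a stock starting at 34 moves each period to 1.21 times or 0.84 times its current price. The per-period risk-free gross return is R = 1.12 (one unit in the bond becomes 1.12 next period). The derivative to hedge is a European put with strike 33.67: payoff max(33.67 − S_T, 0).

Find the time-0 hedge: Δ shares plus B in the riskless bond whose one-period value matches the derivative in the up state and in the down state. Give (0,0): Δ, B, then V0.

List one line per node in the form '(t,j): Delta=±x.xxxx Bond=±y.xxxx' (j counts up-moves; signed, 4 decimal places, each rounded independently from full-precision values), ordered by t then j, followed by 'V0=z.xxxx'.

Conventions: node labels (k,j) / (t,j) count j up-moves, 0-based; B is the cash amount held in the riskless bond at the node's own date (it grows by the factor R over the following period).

The replicating-portfolio and risk-neutral prices coincide; use p* = (1.12−0.84)/(1.21−0.84) = 0.7568 for the latter.
Terminal payoffs: V(1,0)=5.1100, V(1,1)=0.0000
Node (0,0) S=34.0000: V=(p*·0.0000+(1−p*)·5.1100)/1.12=1.1098; Δ=(0.0000−5.1100)/(41.1400−28.5600)=-0.4062; B=V−Δ·S=14.9206
Verification: the root portfolio costs Δ(0,0)·S0 + B(0,0) = 1.1098, matching V0.

(0,0): Delta=-0.4062 Bond=14.9206
V0=1.1098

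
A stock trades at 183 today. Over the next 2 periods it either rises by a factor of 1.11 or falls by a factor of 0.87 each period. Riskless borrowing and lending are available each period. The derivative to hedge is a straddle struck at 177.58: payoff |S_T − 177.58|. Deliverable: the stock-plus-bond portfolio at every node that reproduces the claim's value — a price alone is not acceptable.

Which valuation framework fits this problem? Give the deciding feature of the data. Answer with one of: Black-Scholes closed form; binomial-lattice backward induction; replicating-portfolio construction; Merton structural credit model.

Key observation: a price alone would not answer the question — the per-node share/bond construction on the spot-183, 1.11/0.87 tree is required, and only the replicating-portfolio method yields it.

framework: replicating-portfolio construction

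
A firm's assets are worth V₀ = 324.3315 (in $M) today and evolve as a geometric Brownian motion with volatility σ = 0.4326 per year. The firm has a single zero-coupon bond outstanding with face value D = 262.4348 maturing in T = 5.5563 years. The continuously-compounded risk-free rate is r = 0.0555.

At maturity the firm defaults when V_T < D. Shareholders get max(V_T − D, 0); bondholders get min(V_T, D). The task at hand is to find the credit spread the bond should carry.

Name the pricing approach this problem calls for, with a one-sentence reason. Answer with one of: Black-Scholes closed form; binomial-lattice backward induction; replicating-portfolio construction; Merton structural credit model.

Key observation: the question is about default risk generated by asset-value dynamics against a debt face of 262.4348 — the structural framework prices exactly that.

framework: Merton structural credit model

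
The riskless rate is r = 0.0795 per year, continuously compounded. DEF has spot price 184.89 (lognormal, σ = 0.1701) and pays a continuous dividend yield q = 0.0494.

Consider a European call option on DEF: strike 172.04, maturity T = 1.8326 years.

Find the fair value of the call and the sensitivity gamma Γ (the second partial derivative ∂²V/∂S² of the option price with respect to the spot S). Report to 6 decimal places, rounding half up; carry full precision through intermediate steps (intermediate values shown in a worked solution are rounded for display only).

price = 26.794544
Γ = 0.006850

σ√T = 0.1701·√1.8326 = 0.230270
d₁ = (ln(S/K) + (r−q+σ²/2)T) / (σ√T) = (ln(184.89/172.04) + (0.0795−0.0494+0.1701²/2)·1.8326) / 0.230270 = (0.072034 + 0.081673) / 0.230270 = 0.667509
d₂ = d₁ − σ√T = 0.667509 − 0.230270 = 0.437238
e^{−rT} = 0.864424
e^{−qT} = 0.913447
N(d₁) = 0.747776,  N(d₂) = 0.669031
Call price V = S·e^{−qT}·N(d₁) − K·e^{−rT}·N(d₂) = 126.289811 − 99.495268 = 26.794544
φ(d₁) = (1/√(2π))·e^{−d₁²/2} = 0.319269
Γ = e^{−qT}·φ(d₁) / (S·σ·√T) = 0.006850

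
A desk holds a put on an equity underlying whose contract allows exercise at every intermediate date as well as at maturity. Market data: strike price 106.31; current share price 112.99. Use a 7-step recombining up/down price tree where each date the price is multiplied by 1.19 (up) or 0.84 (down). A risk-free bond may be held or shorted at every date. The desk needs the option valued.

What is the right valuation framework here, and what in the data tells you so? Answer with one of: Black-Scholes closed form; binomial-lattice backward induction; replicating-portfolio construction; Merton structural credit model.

framework: binomial-lattice backward induction

Key observation: the put (strike 106.31 on spot 112.99) is American-style on a 7-step discrete price model, so the early-exercise decision at every node requires stepwise backward valuation — a closed form cannot price the exercise right.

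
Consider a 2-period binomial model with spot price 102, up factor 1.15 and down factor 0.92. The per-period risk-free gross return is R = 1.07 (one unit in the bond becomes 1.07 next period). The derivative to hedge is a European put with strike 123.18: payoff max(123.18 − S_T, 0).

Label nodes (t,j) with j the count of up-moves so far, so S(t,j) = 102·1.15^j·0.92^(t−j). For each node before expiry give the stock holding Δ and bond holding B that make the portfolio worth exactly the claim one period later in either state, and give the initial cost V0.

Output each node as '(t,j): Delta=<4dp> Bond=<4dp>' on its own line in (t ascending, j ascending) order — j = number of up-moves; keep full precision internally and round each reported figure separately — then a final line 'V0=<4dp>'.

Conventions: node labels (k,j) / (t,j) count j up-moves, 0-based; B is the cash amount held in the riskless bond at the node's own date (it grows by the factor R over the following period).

(0,0): Delta=-0.6956 Bond=80.8971
(1,0): Delta=-1.0000 Bond=115.1215
(1,1): Delta=-0.5658 Bond=71.3271
V0=9.9423

The replicating-portfolio and risk-neutral prices coincide; use p* = (1.07−0.92)/(1.15−0.92) = 0.6522 for the latter.
Payoffs at expiry: V(2,0)=36.8472, V(2,1)=15.2640, V(2,2)=0.0000
(1,0): S=93.8400. Δ = (V_up−V_dn)/(S_up−S_dn) = (15.2640−36.8472)/(107.9160−86.3328) = -1.0000. V = [p*·15.2640 + (1−p*)·36.8472]/1.07 = 21.2815. B = V − Δ·S = 115.1215.
(1,1): S=117.3000. Δ = (V_up−V_dn)/(S_up−S_dn) = (0.0000−15.2640)/(134.8950−107.9160) = -0.5658. V = [p*·0.0000 + (1−p*)·15.2640]/1.07 = 4.9619. B = V − Δ·S = 71.3271.
(0,0): S=102.0000. Δ = (V_up−V_dn)/(S_up−S_dn) = (4.9619−21.2815)/(117.3000−93.8400) = -0.6956. V = [p*·4.9619 + (1−p*)·21.2815]/1.07 = 9.9423. B = V − Δ·S = 80.8971.
As a check, the time-0 holding Δ(0,0)·S0 + B(0,0) comes to 9.9423 — exactly V0.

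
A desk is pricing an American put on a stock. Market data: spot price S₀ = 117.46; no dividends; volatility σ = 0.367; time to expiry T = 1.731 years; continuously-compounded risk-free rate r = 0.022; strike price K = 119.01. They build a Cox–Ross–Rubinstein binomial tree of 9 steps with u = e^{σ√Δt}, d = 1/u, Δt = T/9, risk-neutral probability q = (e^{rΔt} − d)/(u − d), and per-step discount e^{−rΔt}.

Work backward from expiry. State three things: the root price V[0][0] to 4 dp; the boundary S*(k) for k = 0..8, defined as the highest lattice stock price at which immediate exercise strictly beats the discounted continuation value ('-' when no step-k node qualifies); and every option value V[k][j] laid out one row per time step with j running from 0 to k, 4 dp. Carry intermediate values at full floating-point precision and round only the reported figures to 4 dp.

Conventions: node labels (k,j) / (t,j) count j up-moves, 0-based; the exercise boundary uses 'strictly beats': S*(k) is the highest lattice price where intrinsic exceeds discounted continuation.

Δt=0.19233  u=1.17463  d=0.85133  q=0.47296  discount=0.99578
step 9 (expiry): payoffs max(K−S,0) = 91.4176 80.9394 66.4822 46.5347 19.0123 0.0000 0.0000 0.0000 0.0000 0.0000
step 8: (k=8,j=0): S=32.4108, K−S=86.5992, hold=86.0967 ⇒ V=86.5992 exercise | (k=8,j=1): S=44.7187, K−S=74.2913, hold=73.7888 ⇒ V=74.2913 exercise | (k=8,j=2): S=61.7006, K−S=57.3094, hold=56.8069 ⇒ V=57.3094 exercise | (k=8,j=3): S=85.1314, K−S=33.8786, hold=33.3761 ⇒ V=33.8786 exercise | (k=8,j=4): S=117.4600, K−S=1.5500, hold=9.9779 ⇒ V=9.9779 continue | (k=8,j=5): S=162.0653, K−S=0.0000, hold=0.0000 ⇒ V=0.0000 continue | (k=8,j=6): S=223.6095, K−S=0.0000, hold=0.0000 ⇒ V=0.0000 continue | (k=8,j=7): S=308.5251, K−S=0.0000, hold=0.0000 ⇒ V=0.0000 continue | (k=8,j=8): S=425.6872, K−S=0.0000, hold=0.0000 ⇒ V=0.0000 continue  boundary S*=85.1314
step 7: (k=7,j=0): S=38.0706, K−S=80.9394, hold=80.4369 ⇒ V=80.9394 exercise | (k=7,j=1): S=52.5278, K−S=66.4822, hold=65.9796 ⇒ V=66.4822 exercise | (k=7,j=2): S=72.4753, K−S=46.5347, hold=46.0322 ⇒ V=46.5347 exercise | (k=7,j=3): S=99.9977, K−S=19.0123, hold=22.4791 ⇒ V=22.4791 continue | (k=7,j=4): S=137.9717, K−S=0.0000, hold=5.2365 ⇒ V=5.2365 continue | (k=7,j=5): S=190.3664, K−S=0.0000, hold=0.0000 ⇒ V=0.0000 continue | (k=7,j=6): S=262.6578, K−S=0.0000, hold=0.0000 ⇒ V=0.0000 continue | (k=7,j=7): S=362.4020, K−S=0.0000, hold=0.0000 ⇒ V=0.0000 continue  boundary S*=72.4753
step 6: (k=6,j=0): S=44.7187, K−S=74.2913, hold=73.7888 ⇒ V=74.2913 exercise | (k=6,j=1): S=61.7006, K−S=57.3094, hold=56.8069 ⇒ V=57.3094 exercise | (k=6,j=2): S=85.1314, K−S=33.8786, hold=35.0088 ⇒ V=35.0088 continue | (k=6,j=3): S=117.4600, K−S=1.5500, hold=14.2634 ⇒ V=14.2634 continue | (k=6,j=4): S=162.0653, K−S=0.0000, hold=2.7482 ⇒ V=2.7482 continue | (k=6,j=5): S=223.6095, K−S=0.0000, hold=0.0000 ⇒ V=0.0000 continue | (k=6,j=6): S=308.5251, K−S=0.0000, hold=0.0000 ⇒ V=0.0000 continue  boundary S*=61.7006
step 5: (k=5,j=0): S=52.5278, K−S=66.4822, hold=65.9796 ⇒ V=66.4822 exercise | (k=5,j=1): S=72.4753, K−S=46.5347, hold=46.5645 ⇒ V=46.5645 continue | (k=5,j=2): S=99.9977, K−S=19.0123, hold=25.0906 ⇒ V=25.0906 continue | (k=5,j=3): S=137.9717, K−S=0.0000, hold=8.7799 ⇒ V=8.7799 continue | (k=5,j=4): S=190.3664, K−S=0.0000, hold=1.4423 ⇒ V=1.4423 continue | (k=5,j=5): S=262.6578, K−S=0.0000, hold=0.0000 ⇒ V=0.0000 continue  boundary S*=52.5278
step 4: (k=4,j=0): S=61.7006, K−S=57.3094, hold=56.8209 ⇒ V=57.3094 exercise | (k=4,j=1): S=85.1314, K−S=33.8786, hold=36.2544 ⇒ V=36.2544 continue | (k=4,j=2): S=117.4600, K−S=1.5500, hold=17.3028 ⇒ V=17.3028 continue | (k=4,j=3): S=162.0653, K−S=0.0000, hold=5.2870 ⇒ V=5.2870 continue | (k=4,j=4): S=223.6095, K−S=0.0000, hold=0.7569 ⇒ V=0.7569 continue  boundary S*=61.7006
step 3: (k=3,j=0): S=72.4753, K−S=46.5347, hold=47.1512 ⇒ V=47.1512 continue | (k=3,j=1): S=99.9977, K−S=19.0123, hold=27.1757 ⇒ V=27.1757 continue | (k=3,j=2): S=137.9717, K−S=0.0000, hold=11.5707 ⇒ V=11.5707 continue | (k=3,j=3): S=190.3664, K−S=0.0000, hold=3.1312 ⇒ V=3.1312 continue  boundary S*=-
step 2: (k=2,j=0): S=85.1314, K−S=33.8786, hold=37.5443 ⇒ V=37.5443 continue | (k=2,j=1): S=117.4600, K−S=1.5500, hold=19.7115 ⇒ V=19.7115 continue | (k=2,j=2): S=162.0653, K−S=0.0000, hold=7.5471 ⇒ V=7.5471 continue  boundary S*=-
step 1: (k=1,j=0): S=99.9977, K−S=19.0123, hold=28.9871 ⇒ V=28.9871 continue | (k=1,j=1): S=137.9717, K−S=0.0000, hold=13.8992 ⇒ V=13.8992 continue  boundary S*=-
step 0: (k=0,j=0): S=117.4600, K−S=1.5500, hold=21.7588 ⇒ V=21.7588 continue  boundary S*=-

price = 21.7588
boundary = - - - - 61.7006 52.5278 61.7006 72.4753 85.1314
tree:
21.7588
28.9871 13.8992
37.5443 19.7115 7.5471
47.1512 27.1757 11.5707 3.1312
57.3094 36.2544 17.3028 5.2870 0.7569
66.4822 46.5645 25.0906 8.7799 1.4423 0.0000
74.2913 57.3094 35.0088 14.2634 2.7482 0.0000 0.0000
80.9394 66.4822 46.5347 22.4791 5.2365 0.0000 0.0000 0.0000
86.5992 74.2913 57.3094 33.8786 9.9779 0.0000 0.0000 0.0000 0.0000
91.4176 80.9394 66.4822 46.5347 19.0123 0.0000 0.0000 0.0000 0.0000 0.0000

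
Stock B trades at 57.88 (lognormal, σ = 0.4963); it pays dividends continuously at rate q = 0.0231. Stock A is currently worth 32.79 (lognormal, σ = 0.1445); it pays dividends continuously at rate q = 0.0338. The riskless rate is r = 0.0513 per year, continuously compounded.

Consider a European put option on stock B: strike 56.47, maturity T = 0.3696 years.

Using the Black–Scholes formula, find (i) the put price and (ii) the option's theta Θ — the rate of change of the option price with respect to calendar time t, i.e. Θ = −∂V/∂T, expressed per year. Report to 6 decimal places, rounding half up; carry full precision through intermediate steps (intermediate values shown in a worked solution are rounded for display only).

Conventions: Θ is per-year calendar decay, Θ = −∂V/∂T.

price = 5.819122
Θ = -8.080169

σ√T = 0.4963·√0.3696 = 0.301724
d₁ = (ln(S/K) + (r−q+σ²/2)T) / (σ√T) = (ln(57.88/56.47) + (0.0513−0.0231+0.4963²/2)·0.3696) / 0.301724 = (0.024662 + 0.055941) / 0.301724 = 0.267144
d₂ = d₁ − σ√T = 0.267144 − 0.301724 = -0.034580
e^{−rT} = 0.981218
e^{−qT} = 0.991499
N(−d₁) = 0.394679,  N(−d₂) = 0.513793
Put price V = K·e^{−rT}·N(−d₂) − S·e^{−qT}·N(−d₁) = 28.468941 − 22.649820 = 5.819122
φ(d₁) = (1/√(2π))·e^{−d₁²/2} = 0.384958
Θ = −S·e^{−qT}·φ(d₁)·σ/(2√T) − q·S·e^{−qT}·N(−d₁) + r·K·e^{−rT}·N(−d₂) = −9.017415 − 0.523211 + 1.460457 = -8.080169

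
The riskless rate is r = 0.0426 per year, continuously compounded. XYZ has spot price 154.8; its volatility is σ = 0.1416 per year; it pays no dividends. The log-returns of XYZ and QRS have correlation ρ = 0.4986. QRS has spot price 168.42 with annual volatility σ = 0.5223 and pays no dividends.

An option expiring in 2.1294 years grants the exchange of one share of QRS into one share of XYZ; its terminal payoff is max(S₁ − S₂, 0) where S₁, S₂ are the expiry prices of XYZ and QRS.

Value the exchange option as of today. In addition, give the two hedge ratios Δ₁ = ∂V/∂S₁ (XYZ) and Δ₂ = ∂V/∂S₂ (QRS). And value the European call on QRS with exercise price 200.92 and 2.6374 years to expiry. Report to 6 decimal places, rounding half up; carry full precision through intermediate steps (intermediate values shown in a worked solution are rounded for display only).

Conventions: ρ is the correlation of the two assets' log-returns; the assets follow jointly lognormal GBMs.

exchange price = 36.702441
Δ1 = 0.586310
Δ2 = -0.320973
price(QRS call K=200.92) = 51.738987

σ_eff = √(σ₁² + σ₂² − 2ρσ₁σ₂) = √(0.1416² + 0.5223² − 2·0.4986·0.1416·0.5223) = 0.468078
d₁ = (ln(S₁/S₂) + (q₂ − q₁ + σ_eff²/2)T) / (σ_eff√T) = (ln(154.8/168.42) + (0.0 − 0.0 + 0.109549)·2.1294) / 0.683041 = 0.218063
d₂ = d₁ − σ_eff√T = 0.218063 − 0.683041 = -0.464979
N(d₁) = 0.586310,  N(d₂) = 0.320973
V = S₁·e^{−q₁T}·N(d₁) − S₂·e^{−q₂T}·N(d₂) = 90.760774 − 54.058333 = 36.702441
Δ₁ = e^{−q₁T}·N(d₁) = 0.586310;  Δ₂ = −e^{−q₂T}·N(d₂) = -0.320973
[vanilla: QRS call K=200.92]
σ√T = 0.5223·√2.6374 = 0.848219
d₁ = (ln(S/K) + (r+σ²/2)T) / (σ√T) = (ln(168.42/200.92) + (0.0426+0.5223²/2)·2.6374) / 0.848219 = (-0.176446 + 0.472091) / 0.848219 = 0.348548
d₂ = d₁ − σ√T = 0.348548 − 0.848219 = -0.499671
e^{−rT} = 0.893729
N(d₁) = 0.636286,  N(d₂) = 0.308653
price = S·N(d₁) − K·e^{−rT}·N(d₂) = 107.163232 − 55.424245 = 51.738987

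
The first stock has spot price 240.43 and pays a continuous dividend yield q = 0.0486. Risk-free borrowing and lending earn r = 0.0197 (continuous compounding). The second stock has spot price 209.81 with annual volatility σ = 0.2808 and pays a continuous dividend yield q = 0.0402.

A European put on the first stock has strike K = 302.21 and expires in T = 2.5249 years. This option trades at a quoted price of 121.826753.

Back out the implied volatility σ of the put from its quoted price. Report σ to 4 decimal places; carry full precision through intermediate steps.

sigma = 0.5147

At σ = 0.5147 the Black–Scholes value reproduces the quote:
σ√T = 0.5147·√2.5249 = 0.817855
d₁ = (ln(S/K) + (r−q+σ²/2)T) / (σ√T) = (ln(240.43/302.21) + (0.0197−0.0486+0.5147²/2)·2.5249) / 0.817855 = (-0.228693 + 0.261474) / 0.817855 = 0.040081
d₂ = d₁ − σ√T = 0.040081 − 0.817855 = -0.777774
e^{−rT} = 0.951476
e^{−qT} = 0.884520
N(−d₁) = 0.484014,  N(−d₂) = 0.781649
V = K·e^{−rT}·N(−d₂) − S·e^{−qT}·N(−d₁) = 224.759708 − 102.932955 = 121.826753 (the observed quote) — the price is monotone increasing in volatility, hence this σ is the only solution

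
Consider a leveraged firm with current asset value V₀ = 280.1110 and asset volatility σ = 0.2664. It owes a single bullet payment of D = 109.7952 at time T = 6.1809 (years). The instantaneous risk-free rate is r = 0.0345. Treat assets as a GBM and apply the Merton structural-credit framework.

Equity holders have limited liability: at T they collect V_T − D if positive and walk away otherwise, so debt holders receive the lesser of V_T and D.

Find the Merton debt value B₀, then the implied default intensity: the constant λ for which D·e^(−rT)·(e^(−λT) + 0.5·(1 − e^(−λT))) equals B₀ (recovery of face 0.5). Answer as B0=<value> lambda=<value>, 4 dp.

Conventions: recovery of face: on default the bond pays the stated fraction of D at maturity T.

Apply the equity-as-call identities (strike 109.7952, horizon 6.1809 years):
d₁ = [ln(V₀/D) + (r + σ²/2)T] / (σ√T)
   = [ln(280.1110/109.7952) + (0.0345 + 0.5·0.2664²)·6.1809] / (0.2664·√6.1809)
   = [0.936569 + 0.432567] / 0.662308 = 2.067219
d₂ = d₁ − σ√T = 2.067219 − 0.662308 = 1.404911
N(d₁) = 0.980643,  N(d₂) = 0.919976,  e^(−rT) = 0.807961
E₀ = V₀·N(d₁) − D·e^(−rT)·N(d₂)
   = 280.1110·0.980643 − 109.7952·0.807961·0.919976 = 193.077621
B₀ = V₀ − E₀ = 280.1110 − 193.077621 = 87.033379
e^(−λT) = (B₀·e^(rT)/D − 0.5)/(1 − 0.5) = (87.0334·1.237683/109.7952 − 0.5)/0.5 = 0.96219427
λ = −ln(0.96219427)/6.1809 = 0.006235

B0=87.0334 lambda=0.0062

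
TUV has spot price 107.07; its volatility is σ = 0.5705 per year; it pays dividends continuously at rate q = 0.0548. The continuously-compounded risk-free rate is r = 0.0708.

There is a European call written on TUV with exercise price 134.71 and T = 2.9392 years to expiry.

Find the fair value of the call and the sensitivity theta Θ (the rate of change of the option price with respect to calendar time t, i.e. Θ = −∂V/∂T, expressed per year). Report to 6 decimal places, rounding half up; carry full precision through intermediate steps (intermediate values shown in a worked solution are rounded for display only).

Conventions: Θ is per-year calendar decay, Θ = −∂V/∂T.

σ√T = 0.5705·√2.9392 = 0.978071
d₁ = (ln(S/K) + (r−q+σ²/2)T) / (σ√T) = (ln(107.07/134.71) + (0.0708−0.0548+0.5705²/2)·2.9392) / 0.978071 = (-0.229641 + 0.525338) / 0.978071 = 0.302327
d₂ = d₁ − σ√T = 0.302327 − 0.978071 = -0.675744
e^{−rT} = 0.812130
e^{−qT} = 0.851234
N(d₁) = 0.618798,  N(d₂) = 0.249602
Call price V = S·e^{−qT}·N(d₁) − K·e^{−rT}·N(d₂) = 56.398300 − 27.306908 = 29.091392
φ(d₁) = (1/√(2π))·e^{−d₁²/2} = 0.381121
Θ = −S·e^{−qT}·φ(d₁)·σ/(2√T) + q·S·e^{−qT}·N(d₁) − r·K·e^{−rT}·N(d₂) = −5.779501 + 3.090627 − 1.933329 = -4.622204

price = 29.091392
Θ = -4.622204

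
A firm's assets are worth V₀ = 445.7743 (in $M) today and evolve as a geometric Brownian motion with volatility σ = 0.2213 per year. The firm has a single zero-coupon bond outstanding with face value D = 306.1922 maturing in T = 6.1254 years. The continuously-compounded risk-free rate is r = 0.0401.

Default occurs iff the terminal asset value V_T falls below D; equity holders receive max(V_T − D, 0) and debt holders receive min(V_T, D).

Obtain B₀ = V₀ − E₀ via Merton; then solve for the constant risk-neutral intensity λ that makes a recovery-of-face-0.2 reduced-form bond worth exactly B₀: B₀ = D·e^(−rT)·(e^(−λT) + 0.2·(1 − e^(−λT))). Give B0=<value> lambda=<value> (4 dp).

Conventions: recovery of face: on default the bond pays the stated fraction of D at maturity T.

Apply the equity-as-call identities (strike 306.1922, horizon 6.1254 years):
d₁ = [ln(V₀/D) + (r + σ²/2)T] / (σ√T)
   = [ln(445.7743/306.1922) + (0.0401 + 0.5·0.2213²)·6.1254] / (0.2213·√6.1254)
   = [0.375600 + 0.395620] / 0.547707 = 1.408088
d₂ = d₁ − σ√T = 1.408088 − 0.547707 = 0.860380
N(d₁) = 0.920447,  N(d₂) = 0.805210,  e^(−rT) = 0.782213
E₀ = V₀·N(d₁) − D·e^(−rT)·N(d₂)
   = 445.7743·0.920447 − 306.1922·0.782213·0.805210 = 217.457969
B₀ = V₀ − E₀ = 445.7743 − 217.457969 = 228.316331
e^(−λT) = (B₀·e^(rT)/D − 0.2)/(1 − 0.2) = (228.3163·1.278425/306.1922 − 0.2)/0.8 = 0.94159296
λ = −ln(0.94159296)/6.1254 = 0.009825

B0=228.3163 lambda=0.0098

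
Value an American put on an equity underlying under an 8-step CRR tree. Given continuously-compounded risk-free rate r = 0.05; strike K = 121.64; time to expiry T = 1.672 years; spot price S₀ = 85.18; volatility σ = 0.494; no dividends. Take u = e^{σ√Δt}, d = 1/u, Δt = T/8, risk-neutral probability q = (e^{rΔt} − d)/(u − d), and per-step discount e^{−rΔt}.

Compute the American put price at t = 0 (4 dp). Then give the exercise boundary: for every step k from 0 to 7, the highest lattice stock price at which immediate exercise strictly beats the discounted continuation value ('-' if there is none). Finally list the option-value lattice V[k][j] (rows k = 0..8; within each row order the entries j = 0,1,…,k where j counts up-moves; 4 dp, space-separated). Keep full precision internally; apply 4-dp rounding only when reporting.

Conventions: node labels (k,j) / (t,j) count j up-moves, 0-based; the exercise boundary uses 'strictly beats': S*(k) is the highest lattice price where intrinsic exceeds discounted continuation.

Δt=0.20900  u=1.25337  d=0.79785  q=0.46684  discount=0.98960
step 8 (expiry): payoffs max(K−S,0) = 107.6541 99.6689 87.1245 67.4180 36.4600 0.0000 0.0000 0.0000 0.0000
step 7: (k=7,j=0): S=17.5296, K−S=104.1104, hold=102.8459 ⇒ V=104.1104 exercise | (k=7,j=1): S=27.5380, K−S=94.1020, hold=92.8374 ⇒ V=94.1020 exercise | (k=7,j=2): S=43.2608, K−S=78.3792, hold=77.1146 ⇒ V=78.3792 exercise | (k=7,j=3): S=67.9605, K−S=53.6795, hold=52.4150 ⇒ V=53.6795 exercise | (k=7,j=4): S=106.7624, K−S=14.8776, hold=19.2370 ⇒ V=19.2370 continue | (k=7,j=5): S=167.7182, K−S=0.0000, hold=0.0000 ⇒ V=0.0000 continue | (k=7,j=6): S=263.4766, K−S=0.0000, hold=0.0000 ⇒ V=0.0000 continue | (k=7,j=7): S=413.9081, K−S=0.0000, hold=0.0000 ⇒ V=0.0000 continue  boundary S*=67.9605
step 6: (k=6,j=0): S=21.9711, K−S=99.6689, hold=98.4044 ⇒ V=99.6689 exercise | (k=6,j=1): S=34.5155, K−S=87.1245, hold=85.8600 ⇒ V=87.1245 exercise | (k=6,j=2): S=54.2220, K−S=67.4180, hold=66.1534 ⇒ V=67.4180 exercise | (k=6,j=3): S=85.1800, K−S=36.4600, hold=37.2095 ⇒ V=37.2095 continue | (k=6,j=4): S=133.8133, K−S=0.0000, hold=10.1498 ⇒ V=10.1498 continue | (k=6,j=5): S=210.2138, K−S=0.0000, hold=0.0000 ⇒ V=0.0000 continue | (k=6,j=6): S=330.2349, K−S=0.0000, hold=0.0000 ⇒ V=0.0000 continue  boundary S*=54.2220
step 5: (k=5,j=0): S=27.5380, K−S=94.1020, hold=92.8374 ⇒ V=94.1020 exercise | (k=5,j=1): S=43.2608, K−S=78.3792, hold=77.1146 ⇒ V=78.3792 exercise | (k=5,j=2): S=67.9605, K−S=53.6795, hold=52.7612 ⇒ V=53.6795 exercise | (k=5,j=3): S=106.7624, K−S=14.8776, hold=24.3214 ⇒ V=24.3214 continue | (k=5,j=4): S=167.7182, K−S=0.0000, hold=5.3552 ⇒ V=5.3552 continue | (k=5,j=5): S=263.4766, K−S=0.0000, hold=0.0000 ⇒ V=0.0000 continue  boundary S*=67.9605
step 4: (k=4,j=0): S=34.5155, K−S=87.1245, hold=85.8600 ⇒ V=87.1245 exercise | (k=4,j=1): S=54.2220, K−S=67.4180, hold=66.1534 ⇒ V=67.4180 exercise | (k=4,j=2): S=85.1800, K−S=36.4600, hold=39.5584 ⇒ V=39.5584 continue | (k=4,j=3): S=133.8133, K−S=0.0000, hold=15.3065 ⇒ V=15.3065 continue | (k=4,j=4): S=210.2138, K−S=0.0000, hold=2.8255 ⇒ V=2.8255 continue  boundary S*=54.2220
step 3: (k=3,j=0): S=43.2608, K−S=78.3792, hold=77.1146 ⇒ V=78.3792 exercise | (k=3,j=1): S=67.9605, K−S=53.6795, hold=53.8464 ⇒ V=53.8464 continue | (k=3,j=2): S=106.7624, K−S=14.8776, hold=27.9431 ⇒ V=27.9431 continue | (k=3,j=3): S=167.7182, K−S=0.0000, hold=9.3813 ⇒ V=9.3813 continue  boundary S*=43.2608
step 2: (k=2,j=0): S=54.2220, K−S=67.4180, hold=66.2306 ⇒ V=67.4180 exercise | (k=2,j=1): S=85.1800, K−S=36.4600, hold=41.3197 ⇒ V=41.3197 continue | (k=2,j=2): S=133.8133, K−S=0.0000, hold=19.0773 ⇒ V=19.0773 continue  boundary S*=54.2220
step 1: (k=1,j=0): S=67.9605, K−S=53.6795, hold=54.6600 ⇒ V=54.6600 continue | (k=1,j=1): S=106.7624, K−S=14.8776, hold=30.6145 ⇒ V=30.6145 continue  boundary S*=-
step 0: (k=0,j=0): S=85.1800, K−S=36.4600, hold=42.9831 ⇒ V=42.9831 continue  boundary S*=-

price = 42.9831
boundary = - - 54.2220 43.2608 54.2220 67.9605 54.2220 67.9605
tree:
42.9831
54.6600 30.6145
67.4180 41.3197 19.0773
78.3792 53.8464 27.9431 9.3813
87.1245 67.4180 39.5584 15.3065 2.8255
94.1020 78.3792 53.6795 24.3214 5.3552 0.0000
99.6689 87.1245 67.4180 37.2095 10.1498 0.0000 0.0000
104.1104 94.1020 78.3792 53.6795 19.2370 0.0000 0.0000 0.0000
107.6541 99.6689 87.1245 67.4180 36.4600 0.0000 0.0000 0.0000 0.0000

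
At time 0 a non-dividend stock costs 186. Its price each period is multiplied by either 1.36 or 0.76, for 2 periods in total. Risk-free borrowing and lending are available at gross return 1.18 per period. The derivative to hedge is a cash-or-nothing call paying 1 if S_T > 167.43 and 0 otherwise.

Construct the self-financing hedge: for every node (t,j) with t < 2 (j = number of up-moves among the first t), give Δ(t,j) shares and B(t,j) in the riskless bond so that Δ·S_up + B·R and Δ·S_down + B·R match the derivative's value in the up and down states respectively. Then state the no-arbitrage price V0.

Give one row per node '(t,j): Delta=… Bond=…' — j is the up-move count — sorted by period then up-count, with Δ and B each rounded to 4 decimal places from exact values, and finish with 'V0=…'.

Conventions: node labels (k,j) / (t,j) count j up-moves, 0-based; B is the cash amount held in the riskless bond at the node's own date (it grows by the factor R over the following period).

(0,0): Delta=0.0023 Bond=0.2298
(1,0): Delta=0.0118 Bond=-1.0734
(1,1): Delta=0.0000 Bond=0.8475
V0=0.6535

Risk-neutral probability p* = (R−d)/(u−d) = (1.18−0.76)/(1.36−0.76) = 0.7000.
Expiry values: V(2,0)=0.0000, V(2,1)=1.0000, V(2,2)=1.0000
(1,0): S=141.3600. Δ = (V_up−V_dn)/(S_up−S_dn) = (1.0000−0.0000)/(192.2496−107.4336) = 0.0118. V = [p*·1.0000 + (1−p*)·0.0000]/1.18 = 0.5932. B = V − Δ·S = -1.0734.
(1,1): S=252.9600. Δ = (V_up−V_dn)/(S_up−S_dn) = (1.0000−1.0000)/(344.0256−192.2496) = 0.0000. V = [p*·1.0000 + (1−p*)·1.0000]/1.18 = 0.8475. B = V − Δ·S = 0.8475.
(0,0): S=186.0000. Δ = (V_up−V_dn)/(S_up−S_dn) = (0.8475−0.5932)/(252.9600−141.3600) = 0.0023. V = [p*·0.8475 + (1−p*)·0.5932]/1.18 = 0.6535. B = V − Δ·S = 0.2298.
Sanity check at the root: Δ(0,0)·S0 + B(0,0) reproduces V0 = 0.6535.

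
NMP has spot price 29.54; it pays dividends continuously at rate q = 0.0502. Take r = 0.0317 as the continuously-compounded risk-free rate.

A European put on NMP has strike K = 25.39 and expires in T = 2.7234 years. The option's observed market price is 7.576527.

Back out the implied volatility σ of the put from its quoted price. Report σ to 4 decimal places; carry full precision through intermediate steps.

At σ = 0.5624 the Black–Scholes value reproduces the quote:
σ√T = 0.5624·√2.7234 = 0.928113
d₁ = (ln(S/K) + (r−q+σ²/2)T) / (σ√T) = (ln(29.54/25.39) + (0.0317−0.0502+0.5624²/2)·2.7234) / 0.928113 = (0.151390 + 0.380314) / 0.928113 = 0.572887
d₂ = d₁ − σ√T = 0.572887 − 0.928113 = -0.355226
e^{−rT} = 0.917290
e^{−qT} = 0.872219
N(−d₁) = 0.283361,  N(−d₂) = 0.638790
V = K·e^{−rT}·N(−d₂) − S·e^{−qT}·N(−d₁) = 14.877411 − 7.300884 = 7.576527 (the observed quote) — the price is monotone increasing in volatility, hence this σ is the only solution

sigma = 0.5624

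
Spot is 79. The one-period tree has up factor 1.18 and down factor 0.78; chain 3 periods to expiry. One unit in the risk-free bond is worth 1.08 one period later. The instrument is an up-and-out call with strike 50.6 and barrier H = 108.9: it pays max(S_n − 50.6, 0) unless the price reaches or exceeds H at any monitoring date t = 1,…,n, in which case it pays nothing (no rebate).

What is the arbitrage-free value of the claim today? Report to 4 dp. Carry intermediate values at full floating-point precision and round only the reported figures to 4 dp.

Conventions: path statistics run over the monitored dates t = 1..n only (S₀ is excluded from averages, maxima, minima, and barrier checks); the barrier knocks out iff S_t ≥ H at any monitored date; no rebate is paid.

Under the martingale measure an up-move has probability p* = 0.7500; value the claim as the probability-weighted average of per-path payoffs, discounted 3 periods at R = 1.08.
Enumerate all 2^3 = 8 price paths (U = up ×1.18, D = down ×0.78); each path with k up-moves has probability p*^k·(1−p*)^(3−k).
DDD: M=61.6200, payoff=0.0000, prob=0.015625
UDD: M=93.2200, payoff=6.1150, prob=0.046875
DUD: M=72.7116, payoff=6.1150, prob=0.046875
UUD: M=109.9996, payoff=0.0000, prob=0.140625
DDU: M=61.6200, payoff=6.1150, prob=0.046875
UDU: M=93.2200, payoff=35.1997, prob=0.140625
DUU: M=85.7997, payoff=35.1997, prob=0.140625
UUU: M=129.7995, payoff=0.0000, prob=0.421875
Price = Σ prob·payoff / R^3 = 10.759841 / 1.259712 = 8.5415

price = 8.5415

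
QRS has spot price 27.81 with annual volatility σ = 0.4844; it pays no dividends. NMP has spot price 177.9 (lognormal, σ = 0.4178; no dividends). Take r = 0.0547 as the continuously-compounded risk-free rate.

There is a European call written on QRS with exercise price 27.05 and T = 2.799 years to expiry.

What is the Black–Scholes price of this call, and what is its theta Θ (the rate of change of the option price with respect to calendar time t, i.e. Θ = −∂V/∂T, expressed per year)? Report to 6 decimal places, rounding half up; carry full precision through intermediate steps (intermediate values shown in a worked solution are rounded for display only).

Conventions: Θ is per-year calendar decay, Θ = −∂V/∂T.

price = 10.515020
Θ = -1.861502

σ√T = 0.4844·√2.799 = 0.810411
d₁ = (ln(S/K) + (r+σ²/2)T) / (σ√T) = (ln(27.81/27.05) + (0.0547+0.4844²/2)·2.799) / 0.810411 = (0.027709 + 0.481489) / 0.810411 = 0.628320
d₂ = d₁ − σ√T = 0.628320 − 0.810411 = -0.182092
e^{−rT} = 0.858039
N(d₁) = 0.735103,  N(d₂) = 0.427755
Call price V = S·N(d₁) − K·e^{−rT}·N(d₂) = 20.443205 − 9.928185 = 10.515020
φ(d₁) = (1/√(2π))·e^{−d₁²/2} = 0.327479
Θ = −S·φ(d₁)·σ/(2√T) − r·K·e^{−rT}·N(d₂) = −1.318430 − 0.543072 = -1.861502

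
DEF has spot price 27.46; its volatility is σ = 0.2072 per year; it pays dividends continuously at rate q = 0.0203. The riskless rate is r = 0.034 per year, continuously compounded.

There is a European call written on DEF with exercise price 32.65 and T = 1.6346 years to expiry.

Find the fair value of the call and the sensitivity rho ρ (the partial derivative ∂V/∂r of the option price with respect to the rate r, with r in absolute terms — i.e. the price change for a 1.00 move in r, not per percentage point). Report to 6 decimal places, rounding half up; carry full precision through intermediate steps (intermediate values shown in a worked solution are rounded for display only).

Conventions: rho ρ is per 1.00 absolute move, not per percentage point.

price = 1.339445
ρ = 12.193241

σ√T = 0.2072·√1.6346 = 0.264908
d₁ = (ln(S/K) + (r−q+σ²/2)T) / (σ√T) = (ln(27.46/32.65) + (0.034−0.0203+0.2072²/2)·1.6346) / 0.264908 = (-0.173114 + 0.057482) / 0.264908 = -0.436499
d₂ = d₁ − σ√T = -0.436499 − 0.264908 = -0.701407
e^{−rT} = 0.945940
e^{−qT} = 0.967362
N(d₁) = 0.331237,  N(d₂) = 0.241524
Call price V = S·e^{−qT}·N(d₁) − K·e^{−rT}·N(d₂) = 8.798909 − 7.459464 = 1.339445
ρ = K·T·e^{−rT}·N(d₂) = 12.193241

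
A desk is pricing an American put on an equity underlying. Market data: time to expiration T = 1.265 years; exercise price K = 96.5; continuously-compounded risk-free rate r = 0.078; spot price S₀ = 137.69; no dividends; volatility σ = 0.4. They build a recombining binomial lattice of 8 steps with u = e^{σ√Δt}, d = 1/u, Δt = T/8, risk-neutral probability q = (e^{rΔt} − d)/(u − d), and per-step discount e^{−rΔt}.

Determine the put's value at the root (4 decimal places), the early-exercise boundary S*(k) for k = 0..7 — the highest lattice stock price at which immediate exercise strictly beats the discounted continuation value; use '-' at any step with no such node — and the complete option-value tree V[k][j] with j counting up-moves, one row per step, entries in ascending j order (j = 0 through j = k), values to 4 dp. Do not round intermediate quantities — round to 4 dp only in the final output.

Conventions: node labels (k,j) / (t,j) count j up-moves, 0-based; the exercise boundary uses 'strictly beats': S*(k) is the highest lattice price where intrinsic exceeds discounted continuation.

params: Δt=0.15812 u=1.17241 d=0.85295 q=0.49917 e^(-rΔt)=0.98774
t_8 payoffs: 57.9280 43.4812 23.6235 0.0000 0.0000 0.0000 0.0000 0.0000 0.0000
t_7: node(7,0) S=45.2221 payoff=51.2779 vs cont=50.0950 → 51.2779 [stop]  node(7,1) S=62.1597 payoff=34.3403 vs cont=33.1575 → 34.3403 [stop]  node(7,2) S=85.4410 payoff=11.0590 vs cont=11.6864 → 11.6864 [wait]  node(7,3) S=117.4421 payoff=0.0000 vs cont=0.0000 → 0.0000 [wait]  node(7,4) S=161.4289 payoff=0.0000 vs cont=0.0000 → 0.0000 [wait]  node(7,5) S=221.8905 payoff=0.0000 vs cont=0.0000 → 0.0000 [wait]  node(7,6) S=304.9975 payoff=0.0000 vs cont=0.0000 → 0.0000 [wait]  node(7,7) S=419.2314 payoff=0.0000 vs cont=0.0000 → 0.0000 [wait]  ⇒ S*(7)=62.1597
t_6: node(6,0) S=53.0188 payoff=43.4812 vs cont=42.2983 → 43.4812 [stop]  node(6,1) S=72.8765 payoff=23.6235 vs cont=22.7500 → 23.6235 [stop]  node(6,2) S=100.1717 payoff=0.0000 vs cont=5.7812 → 5.7812 [wait]  node(6,3) S=137.6900 payoff=0.0000 vs cont=0.0000 → 0.0000 [wait]  node(6,4) S=189.2605 payoff=0.0000 vs cont=0.0000 → 0.0000 [wait]  node(6,5) S=260.1462 payoff=0.0000 vs cont=0.0000 → 0.0000 [wait]  node(6,6) S=357.5815 payoff=0.0000 vs cont=0.0000 → 0.0000 [wait]  ⇒ S*(6)=72.8765
t_5: node(5,0) S=62.1597 payoff=34.3403 vs cont=33.1575 → 34.3403 [stop]  node(5,1) S=85.4410 payoff=11.0590 vs cont=14.5369 → 14.5369 [wait]  node(5,2) S=117.4421 payoff=0.0000 vs cont=2.8599 → 2.8599 [wait]  node(5,3) S=161.4289 payoff=0.0000 vs cont=0.0000 → 0.0000 [wait]  node(5,4) S=221.8905 payoff=0.0000 vs cont=0.0000 → 0.0000 [wait]  node(5,5) S=304.9975 payoff=0.0000 vs cont=0.0000 → 0.0000 [wait]  ⇒ S*(5)=62.1597
t_4: node(4,0) S=72.8765 payoff=23.6235 vs cont=24.1554 → 24.1554 [wait]  node(4,1) S=100.1717 payoff=0.0000 vs cont=8.6014 → 8.6014 [wait]  node(4,2) S=137.6900 payoff=0.0000 vs cont=1.4148 → 1.4148 [wait]  node(4,3) S=189.2605 payoff=0.0000 vs cont=0.0000 → 0.0000 [wait]  node(4,4) S=260.1462 payoff=0.0000 vs cont=0.0000 → 0.0000 [wait]  ⇒ S*(4)=-
t_3: node(3,0) S=85.4410 payoff=11.0590 vs cont=16.1904 → 16.1904 [wait]  node(3,1) S=117.4421 payoff=0.0000 vs cont=4.9526 → 4.9526 [wait]  node(3,2) S=161.4289 payoff=0.0000 vs cont=0.6999 → 0.6999 [wait]  node(3,3) S=221.8905 payoff=0.0000 vs cont=0.0000 → 0.0000 [wait]  ⇒ S*(3)=-
t_2: node(2,0) S=100.1717 payoff=0.0000 vs cont=10.4512 → 10.4512 [wait]  node(2,1) S=137.6900 payoff=0.0000 vs cont=2.7951 → 2.7951 [wait]  node(2,2) S=189.2605 payoff=0.0000 vs cont=0.3462 → 0.3462 [wait]  ⇒ S*(2)=-
t_1: node(1,0) S=117.4421 payoff=0.0000 vs cont=6.5483 → 6.5483 [wait]  node(1,1) S=161.4289 payoff=0.0000 vs cont=1.5534 → 1.5534 [wait]  ⇒ S*(1)=-
t_0: node(0,0) S=137.6900 payoff=0.0000 vs cont=4.0053 → 4.0053 [wait]  ⇒ S*(0)=-

price = 4.0053
boundary = - - - - - 62.1597 72.8765 62.1597
tree:
4.0053
6.5483 1.5534
10.4512 2.7951 0.3462
16.1904 4.9526 0.6999 0.0000
24.1554 8.6014 1.4148 0.0000 0.0000
34.3403 14.5369 2.8599 0.0000 0.0000 0.0000
43.4812 23.6235 5.7812 0.0000 0.0000 0.0000 0.0000
51.2779 34.3403 11.6864 0.0000 0.0000 0.0000 0.0000 0.0000
57.9280 43.4812 23.6235 0.0000 0.0000 0.0000 0.0000 0.0000 0.0000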